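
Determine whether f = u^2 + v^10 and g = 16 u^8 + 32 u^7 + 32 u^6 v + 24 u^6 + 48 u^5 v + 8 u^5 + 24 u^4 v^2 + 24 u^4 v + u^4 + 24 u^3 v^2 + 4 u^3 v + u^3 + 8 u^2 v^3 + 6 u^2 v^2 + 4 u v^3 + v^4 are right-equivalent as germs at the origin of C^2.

No.

The Hessian of f at 0 is [[2, 0], [0, 0]] with rank 1, so corank 1. A Groebner basis of the Jacobian ideal J(f) in C{u,v} is {v^9, u}; counting standard monomials gives mu = 9. Corank 1: A-series; mu = 9 gives A_9. The Hessian of g at 0 is [[0, 0], [0, 0]] with rank 0, so corank 2. A Groebner basis of the Jacobian ideal J(g) in C{u,v} is {v^4, u*v^2 + v^3/3, u^2}; counting standard monomials gives mu = 6. Corank 2; j^3 = u^3 is a perfect cube, so E-series; the 4-jet and mu = 6 give E_6. f is A_9 but g is E_6, hence not right-equivalent.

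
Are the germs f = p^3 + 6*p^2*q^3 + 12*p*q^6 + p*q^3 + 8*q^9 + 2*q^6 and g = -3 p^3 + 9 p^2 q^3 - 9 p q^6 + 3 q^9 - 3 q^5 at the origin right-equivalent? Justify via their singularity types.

No.

The Hessian of f at 0 is [[0, 0], [0, 0]] with rank 0, so corank 2. A Groebner basis of the Jacobian ideal J(f) in C{p,q} is {p^3, p*q^2, 3*p^2 + q^3}; counting standard monomials gives mu = 7. Corank 2; j^3 = p^3 is a perfect cube, so E-series; the 4-jet and mu = 7 give E_7. The Hessian of g at 0 is [[0, 0], [0, 0]] with rank 0, so corank 2. A Groebner basis of the Jacobian ideal J(g) in C{p,q} is {-p^2/2 + p*q^3, q^4, p^3, p^2*q}; counting standard monomials gives mu = 8. Corank 2; j^3 = -3*p^3 is a perfect cube, so E-series; the 5-jet and mu = 8 give E_8. f is E_7 but g is E_8, hence not right-equivalent.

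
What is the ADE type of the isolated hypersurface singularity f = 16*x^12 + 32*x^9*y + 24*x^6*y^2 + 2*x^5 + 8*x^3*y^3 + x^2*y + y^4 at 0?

D_5

The Hessian of f at 0 is [[0, 0], [0, 0]] with rank 0, so corank 2. A Groebner basis of the Jacobian ideal J(f) in C{x,y} is {x^3, x^2/4 + y^3, x*y}; counting standard monomials gives mu = 5. Corank 2; j^3 = x^2*y has shape L^2 M (L != M), so D-series; mu = 5 gives D_5.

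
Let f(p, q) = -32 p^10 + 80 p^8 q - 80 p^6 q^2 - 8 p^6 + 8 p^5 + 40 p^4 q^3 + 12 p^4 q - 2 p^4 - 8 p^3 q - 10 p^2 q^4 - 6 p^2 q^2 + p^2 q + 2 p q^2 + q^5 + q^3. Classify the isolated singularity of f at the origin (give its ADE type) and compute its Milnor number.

Type D_6, Milnor number mu = 6.

The Hessian of f at 0 is [[0, 0], [0, 0]] with rank 0, so corank 2. A Groebner basis of the Jacobian ideal J(f) in C{p,q} is {p^3 + 2*p^2 + 9*p*q/2 + 5*q^2/2, p^2*q - p*q/2 - q^2/2, -2*p^2 + p*q^2 - 7*p*q/2 - 3*q^2/2, 4*p^2 + 15*p*q/2 + q^3 + 7*q^2/2}; counting standard monomials gives mu = 6. Corank 2; j^3 = q*(p + q)^2 has shape L^2 M (L != M), so D-series; mu = 6 gives D_6.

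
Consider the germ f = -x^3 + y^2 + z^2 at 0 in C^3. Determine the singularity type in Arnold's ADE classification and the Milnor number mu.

The Hessian of f at 0 has rank 2. Corank 1: A-series; mu = 2 gives A_2.

Type A_2, Milnor number mu = 2.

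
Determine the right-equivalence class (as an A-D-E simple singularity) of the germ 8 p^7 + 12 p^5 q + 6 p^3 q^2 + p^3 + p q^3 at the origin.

E_{7}

The Hessian of f at 0 is [[0, 0], [0, 0]] with rank 0, so corank 2. A Groebner basis of the Jacobian ideal J(f) in C{p,q} is {p^3, p*q^2, 3*p^2 + q^3}; counting standard monomials gives mu = 7. Corank 2; j^3 = p^3 is a perfect cube, so E-series; the 4-jet and mu = 7 give E_7.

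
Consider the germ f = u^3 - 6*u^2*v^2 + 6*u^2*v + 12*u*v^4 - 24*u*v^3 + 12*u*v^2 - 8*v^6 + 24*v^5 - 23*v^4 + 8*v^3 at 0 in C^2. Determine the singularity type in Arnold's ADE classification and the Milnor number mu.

Type E6, Milnor number mu = 6.

The Hessian of f at 0 has rank 0. Corank 2; j^3 = (u + 2*v)^3 is a perfect cube, so E-series; the 4-jet and mu = 6 give E_6.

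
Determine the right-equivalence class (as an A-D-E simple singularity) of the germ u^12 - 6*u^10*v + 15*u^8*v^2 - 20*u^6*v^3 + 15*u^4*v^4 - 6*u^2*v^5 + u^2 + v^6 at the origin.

A_{5}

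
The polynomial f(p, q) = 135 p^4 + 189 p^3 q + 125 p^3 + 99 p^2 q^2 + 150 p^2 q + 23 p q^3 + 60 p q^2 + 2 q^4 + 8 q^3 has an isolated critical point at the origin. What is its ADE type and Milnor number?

Type E_7, Milnor number mu = 7.

The Hessian of f at 0 has rank 0. Corank 2; j^3 = (5*p + 2*q)^3 is a perfect cube, so E-series; the 4-jet and mu = 7 give E_7.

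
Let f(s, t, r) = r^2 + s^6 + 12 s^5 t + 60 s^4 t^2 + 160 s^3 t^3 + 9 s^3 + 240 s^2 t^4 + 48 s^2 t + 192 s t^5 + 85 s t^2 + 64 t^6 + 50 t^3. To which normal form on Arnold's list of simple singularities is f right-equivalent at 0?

D_{7}

The Hessian of f at 0 has rank 1. Corank 2; j^3 = (s + 2*t)*(3*s + 5*t)^2 has shape L^2 M (L != M), so D-series; mu = 7 gives D_7.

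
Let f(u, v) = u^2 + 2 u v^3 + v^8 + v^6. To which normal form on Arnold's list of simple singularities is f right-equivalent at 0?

A_7

The Hessian of f at 0 has rank 1. Corank 1: A-series; mu = 7 gives A_7.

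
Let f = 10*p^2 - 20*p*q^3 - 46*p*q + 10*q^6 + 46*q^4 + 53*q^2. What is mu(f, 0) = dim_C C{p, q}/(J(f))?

1

The Hessian of f at 0 has rank 2. Corank 0: nondegenerate Morse point, so A_1.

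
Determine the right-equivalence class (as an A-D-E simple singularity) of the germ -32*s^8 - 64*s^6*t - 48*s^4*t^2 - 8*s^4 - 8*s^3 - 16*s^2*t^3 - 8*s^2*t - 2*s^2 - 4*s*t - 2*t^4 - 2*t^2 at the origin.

The Hessian of f at 0 has rank 1. Corank 1: A-series; mu = 3 gives A_3.

A_{3}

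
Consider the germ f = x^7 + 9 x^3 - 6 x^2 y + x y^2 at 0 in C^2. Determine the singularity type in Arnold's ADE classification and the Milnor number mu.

The Hessian of f at 0 is [[0, 0], [0, 0]] with rank 0, so corank 2. A Groebner basis of the Jacobian ideal J(f) in C{x,y} is {-2187*x*y/7 + y^6 + 729*y^2/7, x*y^2 - y^3/3, x^2 - x*y/3}; counting standard monomials gives mu = 8. Corank 2; j^3 = x*(3*x - y)^2 has shape L^2 M (L != M), so D-series; mu = 8 gives D_8.

Type D_8, Milnor number mu = 8.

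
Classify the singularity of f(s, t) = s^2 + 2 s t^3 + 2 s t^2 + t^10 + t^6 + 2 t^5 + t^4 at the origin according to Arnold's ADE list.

A_{9}

The Hessian of f at 0 has rank 1. Corank 1: A-series; mu = 9 gives A_9.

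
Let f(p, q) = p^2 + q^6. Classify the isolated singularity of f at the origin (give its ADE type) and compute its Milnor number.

The Hessian of f at 0 is [[2, 0], [0, 0]] with rank 1, so corank 1. A Groebner basis of the Jacobian ideal J(f) in C{p,q} is {q^5, p}; counting standard monomials gives mu = 5. Corank 1: A-series; mu = 5 gives A_5.

Type A_{5}, Milnor number mu = 5.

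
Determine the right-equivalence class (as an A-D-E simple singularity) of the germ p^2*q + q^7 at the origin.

The Hessian of f at 0 has rank 0. Corank 2; j^3 = p^2*q has shape L^2 M (L != M), so D-series; mu = 8 gives D_8.

D8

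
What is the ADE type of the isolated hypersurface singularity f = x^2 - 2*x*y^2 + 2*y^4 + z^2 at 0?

The Hessian of f at 0 has rank 2. Corank 1: A-series; mu = 3 gives A_3.

A_3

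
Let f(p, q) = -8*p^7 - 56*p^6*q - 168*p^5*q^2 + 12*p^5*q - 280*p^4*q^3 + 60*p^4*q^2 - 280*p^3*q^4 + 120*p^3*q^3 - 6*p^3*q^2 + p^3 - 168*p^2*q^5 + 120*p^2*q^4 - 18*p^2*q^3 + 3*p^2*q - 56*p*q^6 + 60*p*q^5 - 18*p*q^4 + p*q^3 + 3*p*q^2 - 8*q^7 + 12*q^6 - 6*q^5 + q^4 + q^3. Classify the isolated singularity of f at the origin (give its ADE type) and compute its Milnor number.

The Hessian of f at 0 is [[0, 0], [0, 0]] with rank 0, so corank 2. A Groebner basis of the Jacobian ideal J(f) in C{p,q} is {p^3 + 3*p^2*q + 6*p^2 + 12*p*q + 6*q^2, -3*p^2 + p*q^2 - 6*p*q - 3*q^2, 3*p^2 + 6*p*q + q^3 + 3*q^2}; counting standard monomials gives mu = 7. Corank 2; j^3 = (p + q)^3 is a perfect cube, so E-series; the 4-jet and mu = 7 give E_7.

Type E_7, Milnor number mu = 7.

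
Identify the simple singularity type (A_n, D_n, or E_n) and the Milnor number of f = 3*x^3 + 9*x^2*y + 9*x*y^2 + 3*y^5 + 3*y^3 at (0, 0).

Type E_8, Milnor number mu = 8.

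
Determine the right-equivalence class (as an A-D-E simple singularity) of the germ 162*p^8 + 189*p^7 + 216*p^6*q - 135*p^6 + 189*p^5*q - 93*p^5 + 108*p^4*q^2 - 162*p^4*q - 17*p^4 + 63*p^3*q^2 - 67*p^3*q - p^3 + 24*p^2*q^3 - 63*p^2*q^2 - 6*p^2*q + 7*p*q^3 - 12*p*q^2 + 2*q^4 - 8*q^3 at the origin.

E7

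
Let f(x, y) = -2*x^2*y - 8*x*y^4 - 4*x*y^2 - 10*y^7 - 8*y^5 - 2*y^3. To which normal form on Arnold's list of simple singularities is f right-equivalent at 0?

The Hessian of f at 0 has rank 0. Corank 2; j^3 = -2*y*(x + y)^2 has shape L^2 M (L != M), so D-series; mu = 8 gives D_8.

D8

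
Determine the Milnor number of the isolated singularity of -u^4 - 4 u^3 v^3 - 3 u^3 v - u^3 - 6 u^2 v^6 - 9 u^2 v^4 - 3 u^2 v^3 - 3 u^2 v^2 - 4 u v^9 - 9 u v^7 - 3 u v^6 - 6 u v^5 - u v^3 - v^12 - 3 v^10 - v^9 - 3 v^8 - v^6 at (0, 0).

The Hessian of f at 0 has rank 0. Corank 2; j^3 = -u^3 is a perfect cube, so E-series; the 4-jet and mu = 7 give E_7.

7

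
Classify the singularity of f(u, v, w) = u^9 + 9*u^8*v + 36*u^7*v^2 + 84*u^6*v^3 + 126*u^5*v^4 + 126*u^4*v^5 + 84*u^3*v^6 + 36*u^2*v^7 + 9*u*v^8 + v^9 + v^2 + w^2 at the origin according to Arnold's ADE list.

The Hessian of f at 0 has rank 2. Corank 1: A-series; mu = 8 gives A_8.

A_{8}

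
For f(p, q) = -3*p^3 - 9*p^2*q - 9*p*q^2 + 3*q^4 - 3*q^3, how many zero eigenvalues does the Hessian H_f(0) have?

2

Hessian at 0 has rank 0.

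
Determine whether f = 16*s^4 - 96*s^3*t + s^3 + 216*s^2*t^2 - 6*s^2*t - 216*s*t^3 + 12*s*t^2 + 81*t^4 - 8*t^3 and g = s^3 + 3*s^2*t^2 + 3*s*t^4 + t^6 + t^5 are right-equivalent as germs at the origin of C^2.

The Hessian of f at 0 is [[0, 0], [0, 0]] with rank 0, so corank 2. A Groebner basis of the Jacobian ideal J(f) in C{s,t} is {t^4, s*t^2 - 11*t^3/6, s^2 - 4*s*t + 4*t^2}; counting standard monomials gives mu = 6. Corank 2; j^3 = (s - 2*t)^3 is a perfect cube, so E-series; the 4-jet and mu = 6 give E_6. The Hessian of g at 0 is [[0, 0], [0, 0]] with rank 0, so corank 2. A Groebner basis of the Jacobian ideal J(g) in C{s,t} is {t^4, s^3, s^2/2 + s*t^2}; counting standard monomials gives mu = 8. Corank 2; j^3 = s^3 is a perfect cube, so E-series; the 5-jet and mu = 8 give E_8. f is E_6 but g is E_8, hence not right-equivalent.

No.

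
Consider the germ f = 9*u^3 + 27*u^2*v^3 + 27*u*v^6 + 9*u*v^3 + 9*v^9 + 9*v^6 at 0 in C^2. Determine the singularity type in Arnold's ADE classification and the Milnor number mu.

The Hessian of f at 0 has rank 0. Corank 2; j^3 = 9*u^3 is a perfect cube, so E-series; the 4-jet and mu = 7 give E_7.

Type E7, Milnor number mu = 7.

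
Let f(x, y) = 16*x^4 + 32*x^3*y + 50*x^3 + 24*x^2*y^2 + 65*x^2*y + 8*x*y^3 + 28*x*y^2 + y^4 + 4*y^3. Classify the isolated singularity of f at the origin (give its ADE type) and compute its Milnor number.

Type D_{5}, Milnor number mu = 5.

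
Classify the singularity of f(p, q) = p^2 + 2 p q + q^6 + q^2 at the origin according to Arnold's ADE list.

A5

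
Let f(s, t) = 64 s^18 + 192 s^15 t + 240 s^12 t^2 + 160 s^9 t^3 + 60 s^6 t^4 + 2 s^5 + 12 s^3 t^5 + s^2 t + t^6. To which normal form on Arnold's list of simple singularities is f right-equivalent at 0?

The Hessian of f at 0 has rank 0. Corank 2; j^3 = s^2*t has shape L^2 M (L != M), so D-series; mu = 7 gives D_7.

D7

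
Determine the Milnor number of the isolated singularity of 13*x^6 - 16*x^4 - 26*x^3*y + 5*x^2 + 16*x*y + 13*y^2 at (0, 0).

The Hessian of f at 0 is [[10, 16], [16, 26]] with rank 2, so corank 0. A Groebner basis of the Jacobian ideal J(f) in C{x,y} is {x, y}; counting standard monomials gives mu = 1. Corank 0: nondegenerate Morse point, so A_1.

1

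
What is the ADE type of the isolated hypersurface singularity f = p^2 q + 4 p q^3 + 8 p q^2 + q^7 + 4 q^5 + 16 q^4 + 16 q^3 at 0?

D8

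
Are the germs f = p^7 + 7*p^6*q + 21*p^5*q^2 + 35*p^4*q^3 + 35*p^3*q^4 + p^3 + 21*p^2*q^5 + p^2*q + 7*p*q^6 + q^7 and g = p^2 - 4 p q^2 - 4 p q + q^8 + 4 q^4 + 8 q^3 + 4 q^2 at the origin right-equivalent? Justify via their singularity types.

The Hessian of f at 0 has rank 0. Corank 2; j^3 = p^2*(p + q) has shape L^2 M (L != M), so D-series; mu = 8 gives D_8. The Hessian of g at 0 has rank 1. Corank 1: A-series; mu = 7 gives A_7. f is D_8 but g is A_7, hence not right-equivalent.

No.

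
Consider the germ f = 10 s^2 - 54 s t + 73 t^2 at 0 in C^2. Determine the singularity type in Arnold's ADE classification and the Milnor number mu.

The Hessian of f at 0 has rank 2. Corank 0: nondegenerate Morse point, so A_1.

Type A_{1}, Milnor number mu = 1.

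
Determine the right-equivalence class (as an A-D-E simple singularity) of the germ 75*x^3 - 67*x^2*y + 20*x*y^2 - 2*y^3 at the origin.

D4

The Hessian of f at 0 is [[0, 0], [0, 0]] with rank 0, so corank 2. A Groebner basis of the Jacobian ideal J(f) in C{x,y} is {y^3, x^2 - 2*y^2/11, x*y - 5*y^2/11}; counting standard monomials gives mu = 4. Corank 2; j^3 = (3*x - y)*(25*x^2 - 14*x*y + 2*y^2) splits into three distinct lines over C (the quadratic factor has nonzero discriminant), so D_4.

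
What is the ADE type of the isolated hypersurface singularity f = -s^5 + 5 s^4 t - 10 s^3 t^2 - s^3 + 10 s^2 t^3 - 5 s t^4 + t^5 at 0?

E8

The Hessian of f at 0 is [[0, 0], [0, 0]] with rank 0, so corank 2. A Groebner basis of the Jacobian ideal J(f) in C{s,t} is {t^5, s*t^3 - t^4/4, s^2}; counting standard monomials gives mu = 8. Corank 2; j^3 = -s^3 is a perfect cube, so E-series; the 5-jet and mu = 8 give E_8.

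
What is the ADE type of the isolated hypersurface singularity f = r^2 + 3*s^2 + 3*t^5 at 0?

A_4

The Hessian of f at 0 is [[6, 0, 0], [0, 0, 0], [0, 0, 2]] with rank 2, so corank 1. A Groebner basis of the Jacobian ideal J(f) in C{s,t,r} is {t^4, s, r}; counting standard monomials gives mu = 4. Corank 1: A-series; mu = 4 gives A_4.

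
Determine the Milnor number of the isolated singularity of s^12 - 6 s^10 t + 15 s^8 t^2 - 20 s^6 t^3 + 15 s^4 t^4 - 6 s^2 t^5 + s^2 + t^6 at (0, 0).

5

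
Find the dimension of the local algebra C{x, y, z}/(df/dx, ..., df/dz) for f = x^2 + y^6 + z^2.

The Hessian of f at 0 is [[2, 0, 0], [0, 0, 0], [0, 0, 2]] with rank 2, so corank 1. A Groebner basis of the Jacobian ideal J(f) in C{x,y,z} is {y^5, x, z}; counting standard monomials gives mu = 5. Corank 1: A-series; mu = 5 gives A_5.

5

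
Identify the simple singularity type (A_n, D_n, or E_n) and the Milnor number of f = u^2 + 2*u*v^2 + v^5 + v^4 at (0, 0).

Type A4, Milnor number mu = 4.

The Hessian of f at 0 is [[2, 0], [0, 0]] with rank 1, so corank 1. A Groebner basis of the Jacobian ideal J(f) in C{u,v} is {u^2, u + v^2}; counting standard monomials gives mu = 4. Corank 1: A-series; mu = 4 gives A_4.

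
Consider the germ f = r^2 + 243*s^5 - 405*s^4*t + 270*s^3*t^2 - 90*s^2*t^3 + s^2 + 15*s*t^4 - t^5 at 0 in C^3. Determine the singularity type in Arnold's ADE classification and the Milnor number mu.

Type A_4, Milnor number mu = 4.

The Hessian of f at 0 has rank 2. Corank 1: A-series; mu = 4 gives A_4.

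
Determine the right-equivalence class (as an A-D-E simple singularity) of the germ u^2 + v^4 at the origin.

A_{3}

The Hessian of f at 0 has rank 1. Corank 1: A-series; mu = 3 gives A_3.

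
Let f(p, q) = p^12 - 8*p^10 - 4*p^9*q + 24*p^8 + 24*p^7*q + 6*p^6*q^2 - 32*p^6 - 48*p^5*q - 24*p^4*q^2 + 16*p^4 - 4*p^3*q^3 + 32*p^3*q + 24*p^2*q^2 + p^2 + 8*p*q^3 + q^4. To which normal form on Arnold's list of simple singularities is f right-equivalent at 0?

A_{3}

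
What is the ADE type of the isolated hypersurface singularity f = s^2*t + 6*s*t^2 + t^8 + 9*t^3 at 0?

D_{9}

The Hessian of f at 0 has rank 0. Corank 2; j^3 = t*(s + 3*t)^2 has shape L^2 M (L != M), so D-series; mu = 9 gives D_9.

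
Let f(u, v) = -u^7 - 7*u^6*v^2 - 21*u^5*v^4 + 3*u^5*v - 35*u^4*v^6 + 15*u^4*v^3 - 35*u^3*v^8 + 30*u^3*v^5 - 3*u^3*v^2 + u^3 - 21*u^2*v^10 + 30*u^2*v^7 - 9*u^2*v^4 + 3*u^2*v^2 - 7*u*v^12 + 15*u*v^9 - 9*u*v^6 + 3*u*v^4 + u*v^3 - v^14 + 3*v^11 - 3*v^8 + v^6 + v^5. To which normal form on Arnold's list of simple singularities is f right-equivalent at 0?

E_{7}

The Hessian of f at 0 has rank 0. Corank 2; j^3 = u^3 is a perfect cube, so E-series; the 4-jet and mu = 7 give E_7.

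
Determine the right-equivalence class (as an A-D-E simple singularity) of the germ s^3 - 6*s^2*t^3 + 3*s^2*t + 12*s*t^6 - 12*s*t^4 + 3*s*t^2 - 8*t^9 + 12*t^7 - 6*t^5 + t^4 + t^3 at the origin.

The Hessian of f at 0 has rank 0. Corank 2; j^3 = (s + t)^3 is a perfect cube, so E-series; the 4-jet and mu = 6 give E_6.

E_6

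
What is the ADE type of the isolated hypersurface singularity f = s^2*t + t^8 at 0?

The Hessian of f at 0 is [[0, 0], [0, 0]] with rank 0, so corank 2. A Groebner basis of the Jacobian ideal J(f) in C{s,t} is {s^2/8 + t^7, s^3, s*t}; counting standard monomials gives mu = 9. Corank 2; j^3 = s^2*t has shape L^2 M (L != M), so D-series; mu = 9 gives D_9.

D_{9}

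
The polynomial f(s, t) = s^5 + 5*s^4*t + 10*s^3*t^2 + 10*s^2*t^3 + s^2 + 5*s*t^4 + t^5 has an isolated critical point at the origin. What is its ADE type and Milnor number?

The Hessian of f at 0 has rank 1. Corank 1: A-series; mu = 4 gives A_4.

Type A4, Milnor number mu = 4.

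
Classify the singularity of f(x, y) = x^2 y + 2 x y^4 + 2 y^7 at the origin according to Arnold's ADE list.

D8

The Hessian of f at 0 has rank 0. Corank 2; j^3 = x^2*y has shape L^2 M (L != M), so D-series; mu = 8 gives D_8.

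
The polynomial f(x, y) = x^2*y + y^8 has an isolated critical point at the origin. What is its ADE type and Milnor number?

Type D_9, Milnor number mu = 9.

The Hessian of f at 0 has rank 0. Corank 2; j^3 = x^2*y has shape L^2 M (L != M), so D-series; mu = 9 gives D_9.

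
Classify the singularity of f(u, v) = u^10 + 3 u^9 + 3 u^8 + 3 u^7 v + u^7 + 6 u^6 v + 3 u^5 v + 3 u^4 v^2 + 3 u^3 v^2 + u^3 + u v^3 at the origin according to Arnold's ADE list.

E_7

The Hessian of f at 0 has rank 0. Corank 2; j^3 = u^3 is a perfect cube, so E-series; the 4-jet and mu = 7 give E_7.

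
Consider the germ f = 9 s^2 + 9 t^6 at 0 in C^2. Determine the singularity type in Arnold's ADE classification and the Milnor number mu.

Type A5, Milnor number mu = 5.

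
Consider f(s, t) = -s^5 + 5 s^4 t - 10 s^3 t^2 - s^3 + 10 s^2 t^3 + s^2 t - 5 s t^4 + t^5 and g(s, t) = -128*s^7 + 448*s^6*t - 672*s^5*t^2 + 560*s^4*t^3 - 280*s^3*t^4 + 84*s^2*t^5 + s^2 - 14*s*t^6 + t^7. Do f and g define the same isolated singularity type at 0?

No.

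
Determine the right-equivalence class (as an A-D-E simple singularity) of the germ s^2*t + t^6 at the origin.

D_{7}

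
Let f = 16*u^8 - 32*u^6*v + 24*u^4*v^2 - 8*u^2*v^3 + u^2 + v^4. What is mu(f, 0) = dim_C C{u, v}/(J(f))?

3

The Hessian of f at 0 is [[2, 0], [0, 0]] with rank 1, so corank 1. A Groebner basis of the Jacobian ideal J(f) in C{u,v} is {v^3, u}; counting standard monomials gives mu = 3. Corank 1: A-series; mu = 3 gives A_3.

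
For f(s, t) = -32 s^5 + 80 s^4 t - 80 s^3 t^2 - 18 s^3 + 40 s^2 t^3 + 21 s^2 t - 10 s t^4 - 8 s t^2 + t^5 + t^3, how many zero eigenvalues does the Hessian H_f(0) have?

2

The Hessian at 0 is [[0, 0], [0, 0]] of rank 0; hence corank 2.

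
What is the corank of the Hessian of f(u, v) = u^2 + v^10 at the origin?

1

The Hessian at 0 is [[2, 0], [0, 0]] of rank 1; hence corank 1.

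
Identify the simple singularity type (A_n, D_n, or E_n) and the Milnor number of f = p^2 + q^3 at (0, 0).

The Hessian of f at 0 has rank 1. Corank 1: A-series; mu = 2 gives A_2.

Type A2, Milnor number mu = 2.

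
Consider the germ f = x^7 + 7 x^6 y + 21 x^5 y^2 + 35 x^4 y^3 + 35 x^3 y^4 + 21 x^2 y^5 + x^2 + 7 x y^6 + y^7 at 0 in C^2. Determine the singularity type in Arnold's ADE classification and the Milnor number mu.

Type A6, Milnor number mu = 6.

The Hessian of f at 0 is [[2, 0], [0, 0]] with rank 1, so corank 1. A Groebner basis of the Jacobian ideal J(f) in C{x,y} is {y^6, x}; counting standard monomials gives mu = 6. Corank 1: A-series; mu = 6 gives A_6.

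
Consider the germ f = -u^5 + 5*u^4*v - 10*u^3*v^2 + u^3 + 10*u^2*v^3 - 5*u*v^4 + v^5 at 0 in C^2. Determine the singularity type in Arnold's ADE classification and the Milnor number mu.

Type E8, Milnor number mu = 8.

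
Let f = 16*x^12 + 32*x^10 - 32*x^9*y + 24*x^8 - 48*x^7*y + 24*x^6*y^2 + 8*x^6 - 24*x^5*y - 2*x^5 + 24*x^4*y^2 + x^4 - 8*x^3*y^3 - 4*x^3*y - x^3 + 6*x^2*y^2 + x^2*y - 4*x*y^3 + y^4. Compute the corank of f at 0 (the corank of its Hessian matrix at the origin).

2

Hessian at 0 has rank 0.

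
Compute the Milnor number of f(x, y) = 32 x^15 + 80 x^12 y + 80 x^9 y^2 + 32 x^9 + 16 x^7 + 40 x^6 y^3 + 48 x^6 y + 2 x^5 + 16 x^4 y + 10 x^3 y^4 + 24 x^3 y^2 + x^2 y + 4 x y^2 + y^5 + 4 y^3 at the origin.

6

The Hessian of f at 0 has rank 0. Corank 2; j^3 = y*(x + 2*y)^2 has shape L^2 M (L != M), so D-series; mu = 6 gives D_6.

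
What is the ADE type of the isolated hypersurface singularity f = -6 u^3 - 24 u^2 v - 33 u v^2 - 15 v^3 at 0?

The Hessian of f at 0 is [[0, 0], [0, 0]] with rank 0, so corank 2. A Groebner basis of the Jacobian ideal J(f) in C{u,v} is {v^3, u^2 + v^2/2, u*v + v^2/2}; counting standard monomials gives mu = 4. Corank 2; j^3 = -3*(u + v)*(2*u^2 + 6*u*v + 5*v^2) splits into three distinct lines over C (the quadratic factor has nonzero discriminant), so D_4.

D4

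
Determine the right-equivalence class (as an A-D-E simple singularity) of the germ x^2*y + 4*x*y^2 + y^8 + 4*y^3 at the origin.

D9

The Hessian of f at 0 is [[0, 0], [0, 0]] with rank 0, so corank 2. A Groebner basis of the Jacobian ideal J(f) in C{x,y} is {x^2/8 + y^7 - y^2/2, x^3 + 8*y^3, x*y + 2*y^2}; counting standard monomials gives mu = 9. Corank 2; j^3 = y*(x + 2*y)^2 has shape L^2 M (L != M), so D-series; mu = 9 gives D_9.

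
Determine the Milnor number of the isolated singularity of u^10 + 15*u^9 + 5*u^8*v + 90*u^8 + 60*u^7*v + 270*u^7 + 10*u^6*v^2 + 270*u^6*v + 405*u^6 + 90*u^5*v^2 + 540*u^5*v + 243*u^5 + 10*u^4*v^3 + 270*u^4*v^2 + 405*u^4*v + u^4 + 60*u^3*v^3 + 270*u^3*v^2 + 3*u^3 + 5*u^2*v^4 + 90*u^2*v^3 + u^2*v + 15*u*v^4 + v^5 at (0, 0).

6

The Hessian of f at 0 has rank 0. Corank 2; j^3 = u^2*(3*u + v) has shape L^2 M (L != M), so D-series; mu = 6 gives D_6.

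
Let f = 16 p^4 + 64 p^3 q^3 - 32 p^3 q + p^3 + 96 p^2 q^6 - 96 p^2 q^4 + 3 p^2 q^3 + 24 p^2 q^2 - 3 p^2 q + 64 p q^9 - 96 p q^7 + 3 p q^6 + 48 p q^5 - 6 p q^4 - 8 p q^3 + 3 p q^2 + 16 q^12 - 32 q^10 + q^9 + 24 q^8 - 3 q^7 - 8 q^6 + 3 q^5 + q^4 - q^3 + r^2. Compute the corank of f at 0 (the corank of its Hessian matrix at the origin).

2

The Hessian at 0 is [[0, 0, 0], [0, 0, 0], [0, 0, 2]] of rank 1; hence corank 2.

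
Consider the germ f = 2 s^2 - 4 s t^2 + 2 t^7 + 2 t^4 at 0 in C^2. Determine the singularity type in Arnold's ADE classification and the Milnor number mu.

The Hessian of f at 0 is [[4, 0], [0, 0]] with rank 1, so corank 1. A Groebner basis of the Jacobian ideal J(f) in C{s,t} is {s^3, -s + t^2}; counting standard monomials gives mu = 6. Corank 1: A-series; mu = 6 gives A_6.

Type A_6, Milnor number mu = 6.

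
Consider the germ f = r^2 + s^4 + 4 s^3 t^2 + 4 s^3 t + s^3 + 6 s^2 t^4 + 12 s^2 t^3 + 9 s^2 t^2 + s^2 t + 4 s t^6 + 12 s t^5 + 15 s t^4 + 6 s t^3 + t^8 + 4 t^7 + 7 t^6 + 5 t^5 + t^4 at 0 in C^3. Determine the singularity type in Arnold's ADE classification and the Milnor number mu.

Type D5, Milnor number mu = 5.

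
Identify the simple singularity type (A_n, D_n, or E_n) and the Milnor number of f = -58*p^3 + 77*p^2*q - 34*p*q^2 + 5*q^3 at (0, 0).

Type D4, Milnor number mu = 4.

The Hessian of f at 0 has rank 0. Corank 2; j^3 = -(2*p - q)*(29*p^2 - 24*p*q + 5*q^2) splits into three distinct lines over C (the quadratic factor has nonzero discriminant), so D_4.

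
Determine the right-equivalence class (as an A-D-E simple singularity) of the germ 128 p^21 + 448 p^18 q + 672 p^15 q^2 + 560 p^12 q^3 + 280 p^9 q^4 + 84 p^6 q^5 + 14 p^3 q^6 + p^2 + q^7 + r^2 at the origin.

The Hessian of f at 0 has rank 2. Corank 1: A-series; mu = 6 gives A_6.

A_{6}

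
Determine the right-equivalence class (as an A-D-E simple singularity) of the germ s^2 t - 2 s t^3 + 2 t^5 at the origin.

The Hessian of f at 0 has rank 0. Corank 2; j^3 = s^2*t has shape L^2 M (L != M), so D-series; mu = 6 gives D_6.

D_6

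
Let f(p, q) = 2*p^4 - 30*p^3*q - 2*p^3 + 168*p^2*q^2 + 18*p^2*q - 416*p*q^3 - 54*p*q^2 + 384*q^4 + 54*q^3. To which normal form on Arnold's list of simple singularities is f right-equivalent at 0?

The Hessian of f at 0 has rank 0. Corank 2; j^3 = -2*(p - 3*q)^3 is a perfect cube, so E-series; the 4-jet and mu = 7 give E_7.

E7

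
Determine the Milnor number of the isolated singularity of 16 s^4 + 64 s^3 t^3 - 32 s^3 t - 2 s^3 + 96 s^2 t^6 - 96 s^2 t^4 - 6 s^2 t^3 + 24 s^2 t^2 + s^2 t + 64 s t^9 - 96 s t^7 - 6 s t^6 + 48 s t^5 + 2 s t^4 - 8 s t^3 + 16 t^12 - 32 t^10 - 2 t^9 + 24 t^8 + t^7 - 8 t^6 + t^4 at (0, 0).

5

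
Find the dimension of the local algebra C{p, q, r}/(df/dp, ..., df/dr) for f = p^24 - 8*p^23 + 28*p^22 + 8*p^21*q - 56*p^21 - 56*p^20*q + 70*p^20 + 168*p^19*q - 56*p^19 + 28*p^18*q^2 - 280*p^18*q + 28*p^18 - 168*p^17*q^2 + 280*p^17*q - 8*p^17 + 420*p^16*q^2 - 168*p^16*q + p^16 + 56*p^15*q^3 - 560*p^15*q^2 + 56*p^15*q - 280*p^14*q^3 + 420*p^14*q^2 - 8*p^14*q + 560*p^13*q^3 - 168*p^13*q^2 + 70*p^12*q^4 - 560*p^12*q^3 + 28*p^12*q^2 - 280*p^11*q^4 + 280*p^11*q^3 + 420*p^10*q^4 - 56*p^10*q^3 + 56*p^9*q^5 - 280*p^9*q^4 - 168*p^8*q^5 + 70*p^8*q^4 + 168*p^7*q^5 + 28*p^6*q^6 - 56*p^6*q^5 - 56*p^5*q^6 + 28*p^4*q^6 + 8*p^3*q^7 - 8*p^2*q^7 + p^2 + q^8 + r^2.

The Hessian of f at 0 is [[2, 0, 0], [0, 0, 0], [0, 0, 2]] with rank 2, so corank 1. A Groebner basis of the Jacobian ideal J(f) in C{p,q,r} is {q^7, p, r}; counting standard monomials gives mu = 7. Corank 1: A-series; mu = 7 gives A_7.

7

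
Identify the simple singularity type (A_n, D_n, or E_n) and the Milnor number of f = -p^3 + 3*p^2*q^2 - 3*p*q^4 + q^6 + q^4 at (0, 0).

The Hessian of f at 0 has rank 0. Corank 2; j^3 = -p^3 is a perfect cube, so E-series; the 4-jet and mu = 6 give E_6.

Type E_{6}, Milnor number mu = 6.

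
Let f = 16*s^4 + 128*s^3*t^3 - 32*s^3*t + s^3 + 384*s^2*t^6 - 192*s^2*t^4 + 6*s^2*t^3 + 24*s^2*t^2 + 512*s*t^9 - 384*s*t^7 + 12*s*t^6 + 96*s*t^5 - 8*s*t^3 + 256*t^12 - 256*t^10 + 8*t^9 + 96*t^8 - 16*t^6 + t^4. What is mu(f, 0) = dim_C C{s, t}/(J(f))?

6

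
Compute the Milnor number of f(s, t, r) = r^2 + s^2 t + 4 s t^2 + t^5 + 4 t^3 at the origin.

6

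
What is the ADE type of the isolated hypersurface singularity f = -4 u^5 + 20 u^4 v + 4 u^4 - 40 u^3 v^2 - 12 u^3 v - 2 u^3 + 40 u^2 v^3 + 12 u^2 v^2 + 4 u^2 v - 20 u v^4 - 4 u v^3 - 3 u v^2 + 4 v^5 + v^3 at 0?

The Hessian of f at 0 has rank 0. Corank 2; j^3 = -(u - v)*(2*u^2 - 2*u*v + v^2) splits into three distinct lines over C (the quadratic factor has nonzero discriminant), so D_4.

D4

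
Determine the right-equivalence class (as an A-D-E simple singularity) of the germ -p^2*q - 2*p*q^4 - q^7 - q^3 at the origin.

D_4

The Hessian of f at 0 has rank 0. Corank 2; j^3 = -q*(p^2 + q^2) splits into three distinct lines over C (the quadratic factor has nonzero discriminant), so D_4.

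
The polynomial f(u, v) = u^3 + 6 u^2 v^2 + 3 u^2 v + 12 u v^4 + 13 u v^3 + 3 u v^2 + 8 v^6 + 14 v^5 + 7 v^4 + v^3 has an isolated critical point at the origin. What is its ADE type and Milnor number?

Type E7, Milnor number mu = 7.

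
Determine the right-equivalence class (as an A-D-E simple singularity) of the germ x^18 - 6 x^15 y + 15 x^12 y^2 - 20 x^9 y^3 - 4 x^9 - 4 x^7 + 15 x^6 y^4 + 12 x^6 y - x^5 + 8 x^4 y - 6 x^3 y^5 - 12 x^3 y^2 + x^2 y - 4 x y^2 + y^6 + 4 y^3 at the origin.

D_{7}

The Hessian of f at 0 has rank 0. Corank 2; j^3 = y*(x - 2*y)^2 has shape L^2 M (L != M), so D-series; mu = 7 gives D_7.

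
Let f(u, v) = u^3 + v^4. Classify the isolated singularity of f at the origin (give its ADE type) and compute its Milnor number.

The Hessian of f at 0 is [[0, 0], [0, 0]] with rank 0, so corank 2. A Groebner basis of the Jacobian ideal J(f) in C{u,v} is {v^3, u^2}; counting standard monomials gives mu = 6. Corank 2; j^3 = u^3 is a perfect cube, so E-series; the 4-jet and mu = 6 give E_6.

Type E_{6}, Milnor number mu = 6.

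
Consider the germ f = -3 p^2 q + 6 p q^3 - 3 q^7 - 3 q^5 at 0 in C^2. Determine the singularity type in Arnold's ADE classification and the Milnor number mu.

Type D_8, Milnor number mu = 8.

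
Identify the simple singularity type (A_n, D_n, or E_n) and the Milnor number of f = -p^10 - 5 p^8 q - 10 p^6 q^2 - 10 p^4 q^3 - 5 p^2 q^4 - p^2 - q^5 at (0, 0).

Type A4, Milnor number mu = 4.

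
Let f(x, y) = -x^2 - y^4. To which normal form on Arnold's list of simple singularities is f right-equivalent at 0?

A3

The Hessian of f at 0 has rank 1. Corank 1: A-series; mu = 3 gives A_3.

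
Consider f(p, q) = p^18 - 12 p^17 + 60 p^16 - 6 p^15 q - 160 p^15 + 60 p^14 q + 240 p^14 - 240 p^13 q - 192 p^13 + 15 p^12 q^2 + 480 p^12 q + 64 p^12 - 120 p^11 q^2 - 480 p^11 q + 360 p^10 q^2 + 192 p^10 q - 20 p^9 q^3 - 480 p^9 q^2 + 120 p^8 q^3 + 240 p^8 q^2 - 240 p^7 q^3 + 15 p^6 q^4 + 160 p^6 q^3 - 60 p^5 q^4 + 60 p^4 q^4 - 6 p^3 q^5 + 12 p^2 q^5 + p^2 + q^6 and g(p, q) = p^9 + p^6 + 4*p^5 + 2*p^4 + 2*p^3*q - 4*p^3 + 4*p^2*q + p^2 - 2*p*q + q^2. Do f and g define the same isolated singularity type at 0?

No.

The Hessian of f at 0 has rank 1. Corank 1: A-series; mu = 5 gives A_5. The Hessian of g at 0 has rank 1. Corank 1: A-series; mu = 8 gives A_8. f is A_5 but g is A_8, hence not right-equivalent.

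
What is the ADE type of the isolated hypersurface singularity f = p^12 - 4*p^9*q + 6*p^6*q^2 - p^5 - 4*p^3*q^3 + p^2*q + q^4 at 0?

D_{5}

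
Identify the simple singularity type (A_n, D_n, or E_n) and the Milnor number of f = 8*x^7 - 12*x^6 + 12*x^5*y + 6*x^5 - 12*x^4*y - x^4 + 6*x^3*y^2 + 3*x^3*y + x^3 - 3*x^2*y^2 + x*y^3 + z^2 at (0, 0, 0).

Type E_{7}, Milnor number mu = 7.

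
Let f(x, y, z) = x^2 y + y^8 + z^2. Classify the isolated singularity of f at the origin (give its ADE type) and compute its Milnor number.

Type D_9, Milnor number mu = 9.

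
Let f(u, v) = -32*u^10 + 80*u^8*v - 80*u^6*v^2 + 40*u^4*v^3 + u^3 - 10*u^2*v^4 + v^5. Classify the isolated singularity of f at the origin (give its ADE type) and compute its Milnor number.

The Hessian of f at 0 is [[0, 0], [0, 0]] with rank 0, so corank 2. A Groebner basis of the Jacobian ideal J(f) in C{u,v} is {v^4, u^2}; counting standard monomials gives mu = 8. Corank 2; j^3 = u^3 is a perfect cube, so E-series; the 5-jet and mu = 8 give E_8.

Type E8, Milnor number mu = 8.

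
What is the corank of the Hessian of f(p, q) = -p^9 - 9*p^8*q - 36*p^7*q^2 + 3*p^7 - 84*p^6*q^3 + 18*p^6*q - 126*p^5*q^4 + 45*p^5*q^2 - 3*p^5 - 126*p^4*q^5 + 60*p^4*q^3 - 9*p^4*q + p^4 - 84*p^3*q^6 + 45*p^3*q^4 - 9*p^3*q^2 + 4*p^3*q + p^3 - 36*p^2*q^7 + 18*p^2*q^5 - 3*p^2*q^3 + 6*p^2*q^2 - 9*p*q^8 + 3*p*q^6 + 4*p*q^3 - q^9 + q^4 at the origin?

2

Hessian at 0 has rank 0.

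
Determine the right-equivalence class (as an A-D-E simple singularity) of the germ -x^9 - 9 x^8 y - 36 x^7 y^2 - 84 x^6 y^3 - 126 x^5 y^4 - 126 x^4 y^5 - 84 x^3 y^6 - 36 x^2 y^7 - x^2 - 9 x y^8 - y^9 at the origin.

A_8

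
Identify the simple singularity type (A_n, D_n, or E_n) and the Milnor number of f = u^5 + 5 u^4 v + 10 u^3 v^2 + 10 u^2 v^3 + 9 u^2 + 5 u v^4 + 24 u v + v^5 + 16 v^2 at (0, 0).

Type A_{4}, Milnor number mu = 4.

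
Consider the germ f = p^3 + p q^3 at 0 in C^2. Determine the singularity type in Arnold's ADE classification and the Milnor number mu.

Type E_{7}, Milnor number mu = 7.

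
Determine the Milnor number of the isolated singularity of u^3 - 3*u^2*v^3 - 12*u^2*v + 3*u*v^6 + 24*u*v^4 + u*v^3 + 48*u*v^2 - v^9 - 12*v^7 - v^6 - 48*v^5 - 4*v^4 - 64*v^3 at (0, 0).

7

The Hessian of f at 0 is [[0, 0], [0, 0]] with rank 0, so corank 2. A Groebner basis of the Jacobian ideal J(f) in C{u,v} is {u^3 - 12*u^2*v - 384*u^2 + 3072*u*v - 6144*v^2, 12*u^2 + u*v^2 - 96*u*v + 192*v^2, 3*u^2 - 24*u*v + v^3 + 48*v^2}; counting standard monomials gives mu = 7. Corank 2; j^3 = (u - 4*v)^3 is a perfect cube, so E-series; the 4-jet and mu = 7 give E_7.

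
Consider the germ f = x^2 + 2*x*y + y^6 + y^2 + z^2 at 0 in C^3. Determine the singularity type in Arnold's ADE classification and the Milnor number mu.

Type A_5, Milnor number mu = 5.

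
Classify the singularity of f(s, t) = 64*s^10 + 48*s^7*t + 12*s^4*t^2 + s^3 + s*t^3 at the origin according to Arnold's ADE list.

The Hessian of f at 0 has rank 0. Corank 2; j^3 = s^3 is a perfect cube, so E-series; the 4-jet and mu = 7 give E_7.

E_{7}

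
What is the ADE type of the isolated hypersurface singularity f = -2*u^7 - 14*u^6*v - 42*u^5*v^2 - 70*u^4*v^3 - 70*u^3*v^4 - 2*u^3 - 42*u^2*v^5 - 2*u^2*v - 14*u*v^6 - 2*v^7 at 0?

D_{8}

The Hessian of f at 0 is [[0, 0], [0, 0]] with rank 0, so corank 2. A Groebner basis of the Jacobian ideal J(f) in C{u,v} is {-u*v/7 + v^6, u*v^2, u^2 + u*v}; counting standard monomials gives mu = 8. Corank 2; j^3 = -2*u^2*(u + v) has shape L^2 M (L != M), so D-series; mu = 8 gives D_8.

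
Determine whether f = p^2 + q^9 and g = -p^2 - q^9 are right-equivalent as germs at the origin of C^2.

Yes.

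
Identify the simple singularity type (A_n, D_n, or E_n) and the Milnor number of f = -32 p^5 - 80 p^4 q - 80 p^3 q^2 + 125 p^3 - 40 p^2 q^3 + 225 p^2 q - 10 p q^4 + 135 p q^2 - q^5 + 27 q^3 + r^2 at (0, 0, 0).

The Hessian of f at 0 has rank 1. Corank 2; j^3 = (5*p + 3*q)^3 is a perfect cube, so E-series; the 5-jet and mu = 8 give E_8.

Type E8, Milnor number mu = 8.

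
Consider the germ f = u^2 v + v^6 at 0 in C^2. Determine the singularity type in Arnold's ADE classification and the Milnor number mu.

Type D_7, Milnor number mu = 7.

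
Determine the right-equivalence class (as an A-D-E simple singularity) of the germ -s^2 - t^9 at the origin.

The Hessian of f at 0 has rank 1. Corank 1: A-series; mu = 8 gives A_8.

A_8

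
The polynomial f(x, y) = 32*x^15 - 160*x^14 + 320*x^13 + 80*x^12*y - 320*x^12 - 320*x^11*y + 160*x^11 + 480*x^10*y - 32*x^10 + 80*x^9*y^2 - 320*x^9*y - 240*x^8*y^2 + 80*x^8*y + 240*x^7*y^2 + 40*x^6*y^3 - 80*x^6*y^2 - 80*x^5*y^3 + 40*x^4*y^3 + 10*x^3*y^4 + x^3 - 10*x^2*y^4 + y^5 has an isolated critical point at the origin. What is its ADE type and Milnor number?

Type E8, Milnor number mu = 8.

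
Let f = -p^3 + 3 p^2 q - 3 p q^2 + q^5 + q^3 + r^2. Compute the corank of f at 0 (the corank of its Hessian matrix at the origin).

2

The Hessian at 0 is [[0, 0, 0], [0, 0, 0], [0, 0, 2]] of rank 1; hence corank 2.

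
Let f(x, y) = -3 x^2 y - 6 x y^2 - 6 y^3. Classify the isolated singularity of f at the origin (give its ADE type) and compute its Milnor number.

Type D_{4}, Milnor number mu = 4.

The Hessian of f at 0 has rank 0. Corank 2; j^3 = -3*y*(x^2 + 2*x*y + 2*y^2) splits into three distinct lines over C (the quadratic factor has nonzero discriminant), so D_4.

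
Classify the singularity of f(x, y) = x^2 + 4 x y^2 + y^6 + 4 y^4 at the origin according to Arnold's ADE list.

A_5

The Hessian of f at 0 is [[2, 0], [0, 0]] with rank 1, so corank 1. A Groebner basis of the Jacobian ideal J(f) in C{x,y} is {x^3, x^2*y, x/2 + y^2}; counting standard monomials gives mu = 5. Corank 1: A-series; mu = 5 gives A_5.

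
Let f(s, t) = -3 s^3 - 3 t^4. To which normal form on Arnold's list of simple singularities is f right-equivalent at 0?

The Hessian of f at 0 is [[0, 0], [0, 0]] with rank 0, so corank 2. A Groebner basis of the Jacobian ideal J(f) in C{s,t} is {t^3, s^2}; counting standard monomials gives mu = 6. Corank 2; j^3 = -3*s^3 is a perfect cube, so E-series; the 4-jet and mu = 6 give E_6.

E_{6}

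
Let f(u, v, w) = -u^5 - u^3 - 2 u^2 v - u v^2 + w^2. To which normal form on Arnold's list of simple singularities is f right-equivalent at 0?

D_6

The Hessian of f at 0 is [[0, 0, 0], [0, 0, 0], [0, 0, 2]] with rank 1, so corank 2. A Groebner basis of the Jacobian ideal J(f) in C{u,v,w} is {u*v/5 + v^4 + v^2/5, u*v^2 + v^3, u^2 + u*v, w}; counting standard monomials gives mu = 6. Corank 2; j^3 = -u*(u + v)^2 has shape L^2 M (L != M), so D-series; mu = 6 gives D_6.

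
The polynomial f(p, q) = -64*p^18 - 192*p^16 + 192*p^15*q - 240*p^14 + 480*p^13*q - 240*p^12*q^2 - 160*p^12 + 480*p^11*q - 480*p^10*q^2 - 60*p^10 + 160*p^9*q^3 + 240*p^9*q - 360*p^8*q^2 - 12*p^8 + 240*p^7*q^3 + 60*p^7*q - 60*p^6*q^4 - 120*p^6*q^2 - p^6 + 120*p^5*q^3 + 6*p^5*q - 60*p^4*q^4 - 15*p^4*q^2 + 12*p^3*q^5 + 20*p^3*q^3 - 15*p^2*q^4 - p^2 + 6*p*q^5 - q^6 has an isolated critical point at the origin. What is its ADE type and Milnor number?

Type A_{5}, Milnor number mu = 5.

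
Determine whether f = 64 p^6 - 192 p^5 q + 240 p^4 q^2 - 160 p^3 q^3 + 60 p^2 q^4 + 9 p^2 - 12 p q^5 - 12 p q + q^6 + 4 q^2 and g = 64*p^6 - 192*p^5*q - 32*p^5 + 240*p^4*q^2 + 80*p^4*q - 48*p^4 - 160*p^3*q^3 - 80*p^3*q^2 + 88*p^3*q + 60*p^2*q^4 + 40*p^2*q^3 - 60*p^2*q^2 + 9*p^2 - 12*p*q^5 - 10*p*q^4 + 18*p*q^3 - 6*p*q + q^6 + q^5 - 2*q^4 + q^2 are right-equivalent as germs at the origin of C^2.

No.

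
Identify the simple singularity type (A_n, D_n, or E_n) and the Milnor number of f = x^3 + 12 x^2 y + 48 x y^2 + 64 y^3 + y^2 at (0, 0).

The Hessian of f at 0 has rank 1. Corank 1: A-series; mu = 2 gives A_2.

Type A2, Milnor number mu = 2.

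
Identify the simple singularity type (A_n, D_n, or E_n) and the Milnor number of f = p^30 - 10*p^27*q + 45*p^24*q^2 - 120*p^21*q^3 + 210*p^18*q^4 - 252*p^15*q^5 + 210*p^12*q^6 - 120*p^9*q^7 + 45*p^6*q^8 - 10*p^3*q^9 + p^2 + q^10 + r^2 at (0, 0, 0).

Type A_9, Milnor number mu = 9.

The Hessian of f at 0 is [[2, 0, 0], [0, 0, 0], [0, 0, 2]] with rank 2, so corank 1. A Groebner basis of the Jacobian ideal J(f) in C{p,q,r} is {q^9, p, r}; counting standard monomials gives mu = 9. Corank 1: A-series; mu = 9 gives A_9.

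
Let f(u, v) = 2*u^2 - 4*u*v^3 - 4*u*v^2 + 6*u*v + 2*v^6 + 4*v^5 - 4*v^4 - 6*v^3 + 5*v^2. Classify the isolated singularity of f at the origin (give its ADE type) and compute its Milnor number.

Type A_1, Milnor number mu = 1.

The Hessian of f at 0 is [[4, 6], [6, 10]] with rank 2, so corank 0. A Groebner basis of the Jacobian ideal J(f) in C{u,v} is {u, v}; counting standard monomials gives mu = 1. Corank 0: nondegenerate Morse point, so A_1.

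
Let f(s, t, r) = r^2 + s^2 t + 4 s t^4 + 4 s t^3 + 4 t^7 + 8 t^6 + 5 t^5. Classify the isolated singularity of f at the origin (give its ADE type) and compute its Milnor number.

Type D_{6}, Milnor number mu = 6.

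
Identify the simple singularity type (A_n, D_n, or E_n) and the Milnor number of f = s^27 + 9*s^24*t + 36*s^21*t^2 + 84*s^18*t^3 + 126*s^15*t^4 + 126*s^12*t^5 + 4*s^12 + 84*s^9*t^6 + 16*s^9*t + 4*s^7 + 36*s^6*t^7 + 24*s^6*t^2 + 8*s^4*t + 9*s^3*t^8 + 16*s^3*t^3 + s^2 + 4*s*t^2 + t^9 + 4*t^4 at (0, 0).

Type A8, Milnor number mu = 8.

The Hessian of f at 0 has rank 1. Corank 1: A-series; mu = 8 gives A_8.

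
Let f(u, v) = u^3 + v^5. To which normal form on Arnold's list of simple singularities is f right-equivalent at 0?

E8

The Hessian of f at 0 has rank 0. Corank 2; j^3 = u^3 is a perfect cube, so E-series; the 5-jet and mu = 8 give E_8.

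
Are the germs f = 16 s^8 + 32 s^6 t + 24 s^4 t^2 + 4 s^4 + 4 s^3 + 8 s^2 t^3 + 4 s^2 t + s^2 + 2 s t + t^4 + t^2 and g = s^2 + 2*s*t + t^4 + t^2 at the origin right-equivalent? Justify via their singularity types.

The Hessian of f at 0 is [[2, 2], [2, 2]] with rank 1, so corank 1. A Groebner basis of the Jacobian ideal J(f) in C{s,t} is {s^2 + s/2 + t/2, s*t - s/2 - t/2, s/2 + t^2 + t/2}; counting standard monomials gives mu = 3. Corank 1: A-series; mu = 3 gives A_3. The Hessian of g at 0 is [[2, 2], [2, 2]] with rank 1, so corank 1. A Groebner basis of the Jacobian ideal J(g) in C{s,t} is {t^3, s + t}; counting standard monomials gives mu = 3. Corank 1: A-series; mu = 3 gives A_3. Both have type A_3, hence right-equivalent.

Yes.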